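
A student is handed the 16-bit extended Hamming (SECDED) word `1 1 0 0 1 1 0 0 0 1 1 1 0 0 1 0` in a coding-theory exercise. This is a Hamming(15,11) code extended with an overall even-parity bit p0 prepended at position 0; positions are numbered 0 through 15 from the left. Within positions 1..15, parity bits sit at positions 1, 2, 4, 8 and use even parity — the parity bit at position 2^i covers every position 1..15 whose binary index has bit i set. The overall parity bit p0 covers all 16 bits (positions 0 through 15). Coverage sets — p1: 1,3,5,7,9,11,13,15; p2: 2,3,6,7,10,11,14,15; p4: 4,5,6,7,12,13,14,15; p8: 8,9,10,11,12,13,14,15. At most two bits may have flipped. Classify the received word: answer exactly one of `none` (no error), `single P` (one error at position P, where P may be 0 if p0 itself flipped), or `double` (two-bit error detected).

s1: b1⊕b3⊕b5⊕b7⊕b9⊕b11⊕b13⊕b15 = 1⊕0⊕1⊕0⊕1⊕1⊕0⊕0 = 0
s2: b2⊕b3⊕b6⊕b7⊕b10⊕b11⊕b14⊕b15 = 0⊕0⊕0⊕0⊕1⊕1⊕1⊕0 = 1
s4: b4⊕b5⊕b6⊕b7⊕b12⊕b13⊕b14⊕b15 = 1⊕1⊕0⊕0⊕0⊕0⊕1⊕0 = 1
s8: b8⊕b9⊕b10⊕b11⊕b12⊕b13⊕b14⊕b15 = 0⊕1⊕1⊕1⊕0⊕0⊕1⊕0 = 0
Syndrome (s8...s1) = 0110 → position 6.
Overall parity (XOR of all 16 bits, including p0): 1⊕1⊕0⊕0⊕1⊕1⊕0⊕0⊕0⊕1⊕1⊕1⊕0⊕0⊕1⊕0 = 0
Overall=0, syndrome position=6 → double-bit error detected (uncorrectable).

double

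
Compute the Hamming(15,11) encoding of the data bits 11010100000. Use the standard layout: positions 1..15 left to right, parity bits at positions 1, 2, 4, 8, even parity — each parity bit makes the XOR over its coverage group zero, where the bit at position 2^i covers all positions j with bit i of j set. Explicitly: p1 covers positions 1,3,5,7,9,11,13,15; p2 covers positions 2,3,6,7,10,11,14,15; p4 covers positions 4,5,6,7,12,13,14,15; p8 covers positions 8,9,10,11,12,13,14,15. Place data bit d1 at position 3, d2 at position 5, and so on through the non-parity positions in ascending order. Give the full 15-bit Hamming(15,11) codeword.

Place data bits at non-power-of-two positions: b3=1, b5=1, b6=0, b7=1, b9=0, b10=1, b11=0, b12=0, b13=0, b14=0, b15=0.
p1 = XOR of data positions {3,5,7,9,11,13,15} = 1⊕1⊕1⊕0⊕0⊕0⊕0 = 1
p2 = XOR of data positions {3,6,7,10,11,14,15} = 1⊕0⊕1⊕1⊕0⊕0⊕0 = 1
p4 = XOR of data positions {5,6,7,12,13,14,15} = 1⊕0⊕1⊕0⊕0⊕0⊕0 = 0
p8 = XOR of data positions {9,10,11,12,13,14,15} = 0⊕1⊕0⊕0⊕0⊕0⊕0 = 1
Codeword b1..b15 = 111010110100000

111010110100000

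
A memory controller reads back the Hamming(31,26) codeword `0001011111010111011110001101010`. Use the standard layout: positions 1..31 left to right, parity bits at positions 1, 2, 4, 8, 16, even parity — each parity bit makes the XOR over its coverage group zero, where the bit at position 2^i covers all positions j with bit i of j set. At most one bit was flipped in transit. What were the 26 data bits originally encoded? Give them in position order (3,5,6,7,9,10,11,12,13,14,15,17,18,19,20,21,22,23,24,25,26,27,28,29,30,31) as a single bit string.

00111101011001110001101010

s1: b1⊕b3⊕b5⊕b7⊕b9⊕b11⊕b13⊕b15⊕b17⊕b19⊕b21⊕b23⊕b25⊕b27⊕b29⊕b31 = 0⊕0⊕0⊕1⊕1⊕0⊕0⊕1⊕0⊕1⊕1⊕0⊕1⊕0⊕0⊕0 = 0
s2: b2⊕b3⊕b6⊕b7⊕b10⊕b11⊕b14⊕b15⊕b18⊕b19⊕b22⊕b23⊕b26⊕b27⊕b30⊕b31 = 0⊕0⊕1⊕1⊕1⊕0⊕1⊕1⊕1⊕1⊕0⊕0⊕1⊕0⊕1⊕0 = 1
s4: b4⊕b5⊕b6⊕b7⊕b12⊕b13⊕b14⊕b15⊕b20⊕b21⊕b22⊕b23⊕b28⊕b29⊕b30⊕b31 = 1⊕0⊕1⊕1⊕1⊕0⊕1⊕1⊕1⊕1⊕0⊕0⊕1⊕0⊕1⊕0 = 0
s8: b8⊕b9⊕b10⊕b11⊕b12⊕b13⊕b14⊕b15⊕b24⊕b25⊕b26⊕b27⊕b28⊕b29⊕b30⊕b31 = 1⊕1⊕1⊕0⊕1⊕0⊕1⊕1⊕0⊕1⊕1⊕0⊕1⊕0⊕1⊕0 = 0
s16: b16⊕b17⊕b18⊕b19⊕b20⊕b21⊕b22⊕b23⊕b24⊕b25⊕b26⊕b27⊕b28⊕b29⊕b30⊕b31 = 1⊕0⊕1⊕1⊕1⊕1⊕0⊕0⊕0⊕1⊕1⊕0⊕1⊕0⊕1⊕0 = 1
Syndrome (s16...s1) = 10010 → position 18.
Flip bit 18: corrected codeword = 0001011111010111001110001101010
Data bits at positions 3,5,6,7,9,10,11,12,13,14,15,17,18,19,20,21,22,23,24,25,26,27,28,29,30,31: 00111101011001110001101010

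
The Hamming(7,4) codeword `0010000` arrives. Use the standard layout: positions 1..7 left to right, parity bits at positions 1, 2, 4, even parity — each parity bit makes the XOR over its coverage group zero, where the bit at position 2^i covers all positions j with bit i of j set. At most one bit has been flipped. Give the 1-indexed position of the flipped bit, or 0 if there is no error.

s1: b1⊕b3⊕b5⊕b7 = 0⊕1⊕0⊕0 = 1
s2: b2⊕b3⊕b6⊕b7 = 0⊕1⊕0⊕0 = 1
s4: b4⊕b5⊕b6⊕b7 = 0⊕0⊕0⊕0 = 0
Syndrome (s4...s1) = 011 → position 3.

3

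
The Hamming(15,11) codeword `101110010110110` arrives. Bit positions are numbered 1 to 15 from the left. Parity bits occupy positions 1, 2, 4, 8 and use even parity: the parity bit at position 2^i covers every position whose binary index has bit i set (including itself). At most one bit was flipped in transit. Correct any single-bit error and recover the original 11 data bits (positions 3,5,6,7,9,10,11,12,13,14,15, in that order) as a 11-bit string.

11001110110

s1: b1⊕b3⊕b5⊕b7⊕b9⊕b11⊕b13⊕b15 = 1⊕1⊕1⊕0⊕0⊕1⊕1⊕0 = 1
s2: b2⊕b3⊕b6⊕b7⊕b10⊕b11⊕b14⊕b15 = 0⊕1⊕0⊕0⊕1⊕1⊕1⊕0 = 0
s4: b4⊕b5⊕b6⊕b7⊕b12⊕b13⊕b14⊕b15 = 1⊕1⊕0⊕0⊕0⊕1⊕1⊕0 = 0
s8: b8⊕b9⊕b10⊕b11⊕b12⊕b13⊕b14⊕b15 = 1⊕0⊕1⊕1⊕0⊕1⊕1⊕0 = 1
Syndrome (s8...s1) = 1001 → position 9.
Flip bit 9: corrected codeword = 101110011110110
Data bits at positions 3,5,6,7,9,10,11,12,13,14,15: 11001110110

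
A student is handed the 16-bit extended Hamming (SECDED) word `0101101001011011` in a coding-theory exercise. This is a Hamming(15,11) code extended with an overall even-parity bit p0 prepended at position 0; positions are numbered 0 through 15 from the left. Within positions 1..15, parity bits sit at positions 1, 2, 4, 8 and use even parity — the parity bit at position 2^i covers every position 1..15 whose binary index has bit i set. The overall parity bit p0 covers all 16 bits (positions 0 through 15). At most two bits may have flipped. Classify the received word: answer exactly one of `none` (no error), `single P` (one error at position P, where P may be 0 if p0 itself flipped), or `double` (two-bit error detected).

single 15

s1: b1⊕b3⊕b5⊕b7⊕b9⊕b11⊕b13⊕b15 = 1⊕1⊕0⊕0⊕1⊕1⊕0⊕1 = 1
s2: b2⊕b3⊕b6⊕b7⊕b10⊕b11⊕b14⊕b15 = 0⊕1⊕1⊕0⊕0⊕1⊕1⊕1 = 1
s4: b4⊕b5⊕b6⊕b7⊕b12⊕b13⊕b14⊕b15 = 1⊕0⊕1⊕0⊕1⊕0⊕1⊕1 = 1
s8: b8⊕b9⊕b10⊕b11⊕b12⊕b13⊕b14⊕b15 = 0⊕1⊕0⊕1⊕1⊕0⊕1⊕1 = 1
Syndrome (s8...s1) = 1111 → position 15.
Overall parity (XOR of all 16 bits, including p0): 0⊕1⊕0⊕1⊕1⊕0⊕1⊕0⊕0⊕1⊕0⊕1⊕1⊕0⊕1⊕1 = 1
Overall=1, syndrome position=15 → single-bit error at position 15.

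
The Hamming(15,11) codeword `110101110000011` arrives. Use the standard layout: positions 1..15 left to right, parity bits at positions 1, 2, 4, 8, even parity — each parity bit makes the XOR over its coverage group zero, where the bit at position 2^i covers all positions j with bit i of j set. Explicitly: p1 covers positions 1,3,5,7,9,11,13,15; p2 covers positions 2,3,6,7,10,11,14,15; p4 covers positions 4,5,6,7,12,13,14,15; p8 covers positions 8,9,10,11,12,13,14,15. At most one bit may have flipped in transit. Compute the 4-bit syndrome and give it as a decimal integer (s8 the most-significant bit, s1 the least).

s1: b1⊕b3⊕b5⊕b7⊕b9⊕b11⊕b13⊕b15 = 1⊕0⊕0⊕1⊕0⊕0⊕0⊕1 = 1
s2: b2⊕b3⊕b6⊕b7⊕b10⊕b11⊕b14⊕b15 = 1⊕0⊕1⊕1⊕0⊕0⊕1⊕1 = 1
s4: b4⊕b5⊕b6⊕b7⊕b12⊕b13⊕b14⊕b15 = 1⊕0⊕1⊕1⊕0⊕0⊕1⊕1 = 1
s8: b8⊕b9⊕b10⊕b11⊕b12⊕b13⊕b14⊕b15 = 1⊕0⊕0⊕0⊕0⊕0⊕1⊕1 = 1
Syndrome (s8...s1) = 1111 → position 15.

15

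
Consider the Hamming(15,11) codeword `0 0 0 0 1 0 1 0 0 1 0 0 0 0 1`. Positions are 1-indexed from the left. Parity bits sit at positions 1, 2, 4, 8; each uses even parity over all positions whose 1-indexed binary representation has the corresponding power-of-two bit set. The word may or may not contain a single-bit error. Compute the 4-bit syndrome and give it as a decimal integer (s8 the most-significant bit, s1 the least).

s1: b1⊕b3⊕b5⊕b7⊕b9⊕b11⊕b13⊕b15 = 0⊕0⊕1⊕1⊕0⊕0⊕0⊕1 = 1
s2: b2⊕b3⊕b6⊕b7⊕b10⊕b11⊕b14⊕b15 = 0⊕0⊕0⊕1⊕1⊕0⊕0⊕1 = 1
s4: b4⊕b5⊕b6⊕b7⊕b12⊕b13⊕b14⊕b15 = 0⊕1⊕0⊕1⊕0⊕0⊕0⊕1 = 1
s8: b8⊕b9⊕b10⊕b11⊕b12⊕b13⊕b14⊕b15 = 0⊕0⊕1⊕0⊕0⊕0⊕0⊕1 = 0
Syndrome (s8...s1) = 0111 → position 7.

7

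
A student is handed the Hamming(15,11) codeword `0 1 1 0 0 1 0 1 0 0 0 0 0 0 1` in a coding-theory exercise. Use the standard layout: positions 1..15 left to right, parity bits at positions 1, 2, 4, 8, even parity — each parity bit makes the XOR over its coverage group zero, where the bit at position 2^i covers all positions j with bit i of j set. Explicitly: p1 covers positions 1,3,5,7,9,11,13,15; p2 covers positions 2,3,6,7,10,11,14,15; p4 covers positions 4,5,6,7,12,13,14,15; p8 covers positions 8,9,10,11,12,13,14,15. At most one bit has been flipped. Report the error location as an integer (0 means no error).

0

s1: b1⊕b3⊕b5⊕b7⊕b9⊕b11⊕b13⊕b15 = 0⊕1⊕0⊕0⊕0⊕0⊕0⊕1 = 0
s2: b2⊕b3⊕b6⊕b7⊕b10⊕b11⊕b14⊕b15 = 1⊕1⊕1⊕0⊕0⊕0⊕0⊕1 = 0
s4: b4⊕b5⊕b6⊕b7⊕b12⊕b13⊕b14⊕b15 = 0⊕0⊕1⊕0⊕0⊕0⊕0⊕1 = 0
s8: b8⊕b9⊕b10⊕b11⊕b12⊕b13⊕b14⊕b15 = 1⊕0⊕0⊕0⊕0⊕0⊕0⊕1 = 0
Syndrome (s8...s1) = 0000 → position 0 (no error).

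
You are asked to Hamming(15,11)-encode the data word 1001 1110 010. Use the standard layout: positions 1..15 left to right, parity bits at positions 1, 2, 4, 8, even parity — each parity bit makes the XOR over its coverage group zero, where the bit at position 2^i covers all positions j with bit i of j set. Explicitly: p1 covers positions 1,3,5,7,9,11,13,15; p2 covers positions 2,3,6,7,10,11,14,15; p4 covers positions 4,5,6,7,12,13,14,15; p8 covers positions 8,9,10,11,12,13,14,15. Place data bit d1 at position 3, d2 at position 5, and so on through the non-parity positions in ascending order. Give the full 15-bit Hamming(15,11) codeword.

011000101110010

Place data bits at non-power-of-two positions: b3=1, b5=0, b6=0, b7=1, b9=1, b10=1, b11=1, b12=0, b13=0, b14=1, b15=0.
p1 = XOR of data positions {3,5,7,9,11,13,15} = 1⊕0⊕1⊕1⊕1⊕0⊕0 = 0
p2 = XOR of data positions {3,6,7,10,11,14,15} = 1⊕0⊕1⊕1⊕1⊕1⊕0 = 1
p4 = XOR of data positions {5,6,7,12,13,14,15} = 0⊕0⊕1⊕0⊕0⊕1⊕0 = 0
p8 = XOR of data positions {9,10,11,12,13,14,15} = 1⊕1⊕1⊕0⊕0⊕1⊕0 = 0
Codeword b1..b15 = 011000101110010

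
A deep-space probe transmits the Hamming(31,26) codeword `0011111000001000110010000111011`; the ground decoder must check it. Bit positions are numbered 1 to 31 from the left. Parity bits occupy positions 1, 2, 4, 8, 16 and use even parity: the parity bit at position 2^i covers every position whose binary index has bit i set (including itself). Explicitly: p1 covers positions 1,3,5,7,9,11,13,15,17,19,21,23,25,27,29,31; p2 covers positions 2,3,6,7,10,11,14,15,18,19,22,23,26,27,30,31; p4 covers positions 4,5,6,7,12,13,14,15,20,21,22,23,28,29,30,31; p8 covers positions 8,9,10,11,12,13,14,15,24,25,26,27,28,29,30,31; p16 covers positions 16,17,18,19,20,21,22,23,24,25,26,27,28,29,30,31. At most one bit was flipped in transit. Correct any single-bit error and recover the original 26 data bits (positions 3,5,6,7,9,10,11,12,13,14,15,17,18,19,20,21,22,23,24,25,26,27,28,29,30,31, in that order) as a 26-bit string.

s1: b1⊕b3⊕b5⊕b7⊕b9⊕b11⊕b13⊕b15⊕b17⊕b19⊕b21⊕b23⊕b25⊕b27⊕b29⊕b31 = 0⊕1⊕1⊕1⊕0⊕0⊕1⊕0⊕1⊕0⊕1⊕0⊕0⊕1⊕0⊕1 = 0
s2: b2⊕b3⊕b6⊕b7⊕b10⊕b11⊕b14⊕b15⊕b18⊕b19⊕b22⊕b23⊕b26⊕b27⊕b30⊕b31 = 0⊕1⊕1⊕1⊕0⊕0⊕0⊕0⊕1⊕0⊕0⊕0⊕1⊕1⊕1⊕1 = 0
s4: b4⊕b5⊕b6⊕b7⊕b12⊕b13⊕b14⊕b15⊕b20⊕b21⊕b22⊕b23⊕b28⊕b29⊕b30⊕b31 = 1⊕1⊕1⊕1⊕0⊕1⊕0⊕0⊕0⊕1⊕0⊕0⊕1⊕0⊕1⊕1 = 1
s8: b8⊕b9⊕b10⊕b11⊕b12⊕b13⊕b14⊕b15⊕b24⊕b25⊕b26⊕b27⊕b28⊕b29⊕b30⊕b31 = 0⊕0⊕0⊕0⊕0⊕1⊕0⊕0⊕0⊕0⊕1⊕1⊕1⊕0⊕1⊕1 = 0
s16: b16⊕b17⊕b18⊕b19⊕b20⊕b21⊕b22⊕b23⊕b24⊕b25⊕b26⊕b27⊕b28⊕b29⊕b30⊕b31 = 0⊕1⊕1⊕0⊕0⊕1⊕0⊕0⊕0⊕0⊕1⊕1⊕1⊕0⊕1⊕1 = 0
Syndrome (s16...s1) = 00100 → position 4.
Flip bit 4: corrected codeword = 0010111000001000110010000111011
Data bits at positions 3,5,6,7,9,10,11,12,13,14,15,17,18,19,20,21,22,23,24,25,26,27,28,29,30,31: 11110000100110010000111011

11110000100110010000111011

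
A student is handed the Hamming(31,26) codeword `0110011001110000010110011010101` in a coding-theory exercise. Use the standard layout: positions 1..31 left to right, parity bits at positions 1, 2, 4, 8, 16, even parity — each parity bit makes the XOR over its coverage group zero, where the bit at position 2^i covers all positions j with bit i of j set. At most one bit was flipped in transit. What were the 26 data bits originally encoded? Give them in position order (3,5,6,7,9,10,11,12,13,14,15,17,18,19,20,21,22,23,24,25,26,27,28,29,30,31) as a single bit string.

s1: b1⊕b3⊕b5⊕b7⊕b9⊕b11⊕b13⊕b15⊕b17⊕b19⊕b21⊕b23⊕b25⊕b27⊕b29⊕b31 = 0⊕1⊕0⊕1⊕0⊕1⊕0⊕0⊕0⊕0⊕1⊕0⊕1⊕1⊕1⊕1 = 0
s2: b2⊕b3⊕b6⊕b7⊕b10⊕b11⊕b14⊕b15⊕b18⊕b19⊕b22⊕b23⊕b26⊕b27⊕b30⊕b31 = 1⊕1⊕1⊕1⊕1⊕1⊕0⊕0⊕1⊕0⊕0⊕0⊕0⊕1⊕0⊕1 = 1
s4: b4⊕b5⊕b6⊕b7⊕b12⊕b13⊕b14⊕b15⊕b20⊕b21⊕b22⊕b23⊕b28⊕b29⊕b30⊕b31 = 0⊕0⊕1⊕1⊕1⊕0⊕0⊕0⊕1⊕1⊕0⊕0⊕0⊕1⊕0⊕1 = 1
s8: b8⊕b9⊕b10⊕b11⊕b12⊕b13⊕b14⊕b15⊕b24⊕b25⊕b26⊕b27⊕b28⊕b29⊕b30⊕b31 = 0⊕0⊕1⊕1⊕1⊕0⊕0⊕0⊕1⊕1⊕0⊕1⊕0⊕1⊕0⊕1 = 0
s16: b16⊕b17⊕b18⊕b19⊕b20⊕b21⊕b22⊕b23⊕b24⊕b25⊕b26⊕b27⊕b28⊕b29⊕b30⊕b31 = 0⊕0⊕1⊕0⊕1⊕1⊕0⊕0⊕1⊕1⊕0⊕1⊕0⊕1⊕0⊕1 = 0
Syndrome (s16...s1) = 00110 → position 6.
Flip bit 6: corrected codeword = 0110001001110000010110011010101
Data bits at positions 3,5,6,7,9,10,11,12,13,14,15,17,18,19,20,21,22,23,24,25,26,27,28,29,30,31: 10010111000010110011010101

10010111000010110011010101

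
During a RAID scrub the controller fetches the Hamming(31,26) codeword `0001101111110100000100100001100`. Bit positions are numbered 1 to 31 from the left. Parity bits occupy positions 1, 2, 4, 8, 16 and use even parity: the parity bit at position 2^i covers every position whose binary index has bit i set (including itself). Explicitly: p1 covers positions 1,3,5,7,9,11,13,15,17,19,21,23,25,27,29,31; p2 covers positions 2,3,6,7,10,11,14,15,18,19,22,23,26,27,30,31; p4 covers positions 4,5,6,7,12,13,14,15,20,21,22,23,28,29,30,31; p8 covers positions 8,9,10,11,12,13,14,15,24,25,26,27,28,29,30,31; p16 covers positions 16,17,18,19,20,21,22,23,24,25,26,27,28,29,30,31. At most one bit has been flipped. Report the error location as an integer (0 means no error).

6

s1: b1⊕b3⊕b5⊕b7⊕b9⊕b11⊕b13⊕b15⊕b17⊕b19⊕b21⊕b23⊕b25⊕b27⊕b29⊕b31 = 0⊕0⊕1⊕1⊕1⊕1⊕0⊕0⊕0⊕0⊕0⊕1⊕0⊕0⊕1⊕0 = 0
s2: b2⊕b3⊕b6⊕b7⊕b10⊕b11⊕b14⊕b15⊕b18⊕b19⊕b22⊕b23⊕b26⊕b27⊕b30⊕b31 = 0⊕0⊕0⊕1⊕1⊕1⊕1⊕0⊕0⊕0⊕0⊕1⊕0⊕0⊕0⊕0 = 1
s4: b4⊕b5⊕b6⊕b7⊕b12⊕b13⊕b14⊕b15⊕b20⊕b21⊕b22⊕b23⊕b28⊕b29⊕b30⊕b31 = 1⊕1⊕0⊕1⊕1⊕0⊕1⊕0⊕1⊕0⊕0⊕1⊕1⊕1⊕0⊕0 = 1
s8: b8⊕b9⊕b10⊕b11⊕b12⊕b13⊕b14⊕b15⊕b24⊕b25⊕b26⊕b27⊕b28⊕b29⊕b30⊕b31 = 1⊕1⊕1⊕1⊕1⊕0⊕1⊕0⊕0⊕0⊕0⊕0⊕1⊕1⊕0⊕0 = 0
s16: b16⊕b17⊕b18⊕b19⊕b20⊕b21⊕b22⊕b23⊕b24⊕b25⊕b26⊕b27⊕b28⊕b29⊕b30⊕b31 = 0⊕0⊕0⊕0⊕1⊕0⊕0⊕1⊕0⊕0⊕0⊕0⊕1⊕1⊕0⊕0 = 0
Syndrome (s16...s1) = 00110 → position 6.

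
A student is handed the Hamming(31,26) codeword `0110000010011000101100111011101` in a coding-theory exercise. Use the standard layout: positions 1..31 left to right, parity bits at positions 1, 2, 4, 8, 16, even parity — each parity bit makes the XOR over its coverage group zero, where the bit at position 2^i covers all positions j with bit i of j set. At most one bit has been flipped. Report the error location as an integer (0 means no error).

s1: b1⊕b3⊕b5⊕b7⊕b9⊕b11⊕b13⊕b15⊕b17⊕b19⊕b21⊕b23⊕b25⊕b27⊕b29⊕b31 = 0⊕1⊕0⊕0⊕1⊕0⊕1⊕0⊕1⊕1⊕0⊕1⊕1⊕1⊕1⊕1 = 0
s2: b2⊕b3⊕b6⊕b7⊕b10⊕b11⊕b14⊕b15⊕b18⊕b19⊕b22⊕b23⊕b26⊕b27⊕b30⊕b31 = 1⊕1⊕0⊕0⊕0⊕0⊕0⊕0⊕0⊕1⊕0⊕1⊕0⊕1⊕0⊕1 = 0
s4: b4⊕b5⊕b6⊕b7⊕b12⊕b13⊕b14⊕b15⊕b20⊕b21⊕b22⊕b23⊕b28⊕b29⊕b30⊕b31 = 0⊕0⊕0⊕0⊕1⊕1⊕0⊕0⊕1⊕0⊕0⊕1⊕1⊕1⊕0⊕1 = 1
s8: b8⊕b9⊕b10⊕b11⊕b12⊕b13⊕b14⊕b15⊕b24⊕b25⊕b26⊕b27⊕b28⊕b29⊕b30⊕b31 = 0⊕1⊕0⊕0⊕1⊕1⊕0⊕0⊕1⊕1⊕0⊕1⊕1⊕1⊕0⊕1 = 1
s16: b16⊕b17⊕b18⊕b19⊕b20⊕b21⊕b22⊕b23⊕b24⊕b25⊕b26⊕b27⊕b28⊕b29⊕b30⊕b31 = 0⊕1⊕0⊕1⊕1⊕0⊕0⊕1⊕1⊕1⊕0⊕1⊕1⊕1⊕0⊕1 = 0
Syndrome (s16...s1) = 01100 → position 12.

12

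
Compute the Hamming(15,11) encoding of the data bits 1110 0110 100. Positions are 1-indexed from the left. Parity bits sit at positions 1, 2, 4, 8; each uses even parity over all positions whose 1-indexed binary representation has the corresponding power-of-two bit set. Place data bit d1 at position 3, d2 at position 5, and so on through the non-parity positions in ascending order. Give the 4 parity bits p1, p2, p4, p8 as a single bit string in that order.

0011

Place data bits at non-power-of-two positions: b3=1, b5=1, b6=1, b7=0, b9=0, b10=1, b11=1, b12=0, b13=1, b14=0, b15=0.
p1 = XOR of data positions {3,5,7,9,11,13,15} = 1⊕1⊕0⊕0⊕1⊕1⊕0 = 0
p2 = XOR of data positions {3,6,7,10,11,14,15} = 1⊕1⊕0⊕1⊕1⊕0⊕0 = 0
p4 = XOR of data positions {5,6,7,12,13,14,15} = 1⊕1⊕0⊕0⊕1⊕0⊕0 = 1
p8 = XOR of data positions {9,10,11,12,13,14,15} = 0⊕1⊕1⊕0⊕1⊕0⊕0 = 1
Parity bits p1,p2,p4,p8 = 0011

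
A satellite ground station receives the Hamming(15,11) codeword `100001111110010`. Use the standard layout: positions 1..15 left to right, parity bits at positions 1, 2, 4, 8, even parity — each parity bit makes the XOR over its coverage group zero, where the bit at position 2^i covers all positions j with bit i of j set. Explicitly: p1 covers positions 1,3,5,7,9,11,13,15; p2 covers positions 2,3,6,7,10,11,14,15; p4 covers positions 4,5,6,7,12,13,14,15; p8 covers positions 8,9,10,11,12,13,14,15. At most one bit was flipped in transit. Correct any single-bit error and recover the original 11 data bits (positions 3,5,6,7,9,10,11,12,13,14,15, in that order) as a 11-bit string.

s1: b1⊕b3⊕b5⊕b7⊕b9⊕b11⊕b13⊕b15 = 1⊕0⊕0⊕1⊕1⊕1⊕0⊕0 = 0
s2: b2⊕b3⊕b6⊕b7⊕b10⊕b11⊕b14⊕b15 = 0⊕0⊕1⊕1⊕1⊕1⊕1⊕0 = 1
s4: b4⊕b5⊕b6⊕b7⊕b12⊕b13⊕b14⊕b15 = 0⊕0⊕1⊕1⊕0⊕0⊕1⊕0 = 1
s8: b8⊕b9⊕b10⊕b11⊕b12⊕b13⊕b14⊕b15 = 1⊕1⊕1⊕1⊕0⊕0⊕1⊕0 = 1
Syndrome (s8...s1) = 1110 → position 14.
Flip bit 14: corrected codeword = 100001111110000
Data bits at positions 3,5,6,7,9,10,11,12,13,14,15: 00111110000

00111110000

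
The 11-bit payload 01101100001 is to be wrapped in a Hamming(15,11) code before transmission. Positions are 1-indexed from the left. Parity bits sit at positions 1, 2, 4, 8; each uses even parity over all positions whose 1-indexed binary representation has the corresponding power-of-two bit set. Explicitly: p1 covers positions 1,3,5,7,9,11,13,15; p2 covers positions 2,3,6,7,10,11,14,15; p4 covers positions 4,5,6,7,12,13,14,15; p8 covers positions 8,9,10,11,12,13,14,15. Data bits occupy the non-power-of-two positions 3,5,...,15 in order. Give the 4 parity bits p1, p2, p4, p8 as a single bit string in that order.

1111

Place data bits at non-power-of-two positions: b3=0, b5=1, b6=1, b7=0, b9=1, b10=1, b11=0, b12=0, b13=0, b14=0, b15=1.
p1 = XOR of data positions {3,5,7,9,11,13,15} = 0⊕1⊕0⊕1⊕0⊕0⊕1 = 1
p2 = XOR of data positions {3,6,7,10,11,14,15} = 0⊕1⊕0⊕1⊕0⊕0⊕1 = 1
p4 = XOR of data positions {5,6,7,12,13,14,15} = 1⊕1⊕0⊕0⊕0⊕0⊕1 = 1
p8 = XOR of data positions {9,10,11,12,13,14,15} = 1⊕1⊕0⊕0⊕0⊕0⊕1 = 1
Parity bits p1,p2,p4,p8 = 1111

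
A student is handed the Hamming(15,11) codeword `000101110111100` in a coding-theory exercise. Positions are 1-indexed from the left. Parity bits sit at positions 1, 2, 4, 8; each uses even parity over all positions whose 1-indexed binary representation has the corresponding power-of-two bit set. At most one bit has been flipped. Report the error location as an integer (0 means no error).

s1: b1⊕b3⊕b5⊕b7⊕b9⊕b11⊕b13⊕b15 = 0⊕0⊕0⊕1⊕0⊕1⊕1⊕0 = 1
s2: b2⊕b3⊕b6⊕b7⊕b10⊕b11⊕b14⊕b15 = 0⊕0⊕1⊕1⊕1⊕1⊕0⊕0 = 0
s4: b4⊕b5⊕b6⊕b7⊕b12⊕b13⊕b14⊕b15 = 1⊕0⊕1⊕1⊕1⊕1⊕0⊕0 = 1
s8: b8⊕b9⊕b10⊕b11⊕b12⊕b13⊕b14⊕b15 = 1⊕0⊕1⊕1⊕1⊕1⊕0⊕0 = 1
Syndrome (s8...s1) = 1101 → position 13.

13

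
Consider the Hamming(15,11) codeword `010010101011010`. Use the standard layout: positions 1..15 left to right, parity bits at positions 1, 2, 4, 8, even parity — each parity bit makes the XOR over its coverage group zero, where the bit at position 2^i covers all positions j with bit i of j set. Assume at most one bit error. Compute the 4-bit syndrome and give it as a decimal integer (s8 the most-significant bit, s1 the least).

0

s1: b1⊕b3⊕b5⊕b7⊕b9⊕b11⊕b13⊕b15 = 0⊕0⊕1⊕1⊕1⊕1⊕0⊕0 = 0
s2: b2⊕b3⊕b6⊕b7⊕b10⊕b11⊕b14⊕b15 = 1⊕0⊕0⊕1⊕0⊕1⊕1⊕0 = 0
s4: b4⊕b5⊕b6⊕b7⊕b12⊕b13⊕b14⊕b15 = 0⊕1⊕0⊕1⊕1⊕0⊕1⊕0 = 0
s8: b8⊕b9⊕b10⊕b11⊕b12⊕b13⊕b14⊕b15 = 0⊕1⊕0⊕1⊕1⊕0⊕1⊕0 = 0
Syndrome (s8...s1) = 0000 → position 0 (no error).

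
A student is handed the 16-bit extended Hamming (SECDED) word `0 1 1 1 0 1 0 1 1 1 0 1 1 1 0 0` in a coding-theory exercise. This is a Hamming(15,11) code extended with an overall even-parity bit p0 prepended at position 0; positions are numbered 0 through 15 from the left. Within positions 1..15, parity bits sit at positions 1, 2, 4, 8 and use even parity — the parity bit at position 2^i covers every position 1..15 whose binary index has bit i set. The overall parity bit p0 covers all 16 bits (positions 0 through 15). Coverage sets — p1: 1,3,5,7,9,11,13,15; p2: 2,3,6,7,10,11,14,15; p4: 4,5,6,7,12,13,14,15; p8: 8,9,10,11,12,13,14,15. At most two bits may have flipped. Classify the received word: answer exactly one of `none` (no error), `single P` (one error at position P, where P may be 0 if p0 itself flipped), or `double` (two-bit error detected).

double

s1: b1⊕b3⊕b5⊕b7⊕b9⊕b11⊕b13⊕b15 = 1⊕1⊕1⊕1⊕1⊕1⊕1⊕0 = 1
s2: b2⊕b3⊕b6⊕b7⊕b10⊕b11⊕b14⊕b15 = 1⊕1⊕0⊕1⊕0⊕1⊕0⊕0 = 0
s4: b4⊕b5⊕b6⊕b7⊕b12⊕b13⊕b14⊕b15 = 0⊕1⊕0⊕1⊕1⊕1⊕0⊕0 = 0
s8: b8⊕b9⊕b10⊕b11⊕b12⊕b13⊕b14⊕b15 = 1⊕1⊕0⊕1⊕1⊕1⊕0⊕0 = 1
Syndrome (s8...s1) = 1001 → position 9.
Overall parity (XOR of all 16 bits, including p0): 0⊕1⊕1⊕1⊕0⊕1⊕0⊕1⊕1⊕1⊕0⊕1⊕1⊕1⊕0⊕0 = 0
Overall=0, syndrome position=9 → double-bit error detected (uncorrectable).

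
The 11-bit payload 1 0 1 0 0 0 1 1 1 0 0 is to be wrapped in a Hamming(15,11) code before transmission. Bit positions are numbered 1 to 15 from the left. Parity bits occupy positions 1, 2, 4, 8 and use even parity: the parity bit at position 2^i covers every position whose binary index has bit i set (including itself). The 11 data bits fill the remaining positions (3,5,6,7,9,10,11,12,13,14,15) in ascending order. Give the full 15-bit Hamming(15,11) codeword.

Place data bits at non-power-of-two positions: b3=1, b5=0, b6=1, b7=0, b9=0, b10=0, b11=1, b12=1, b13=1, b14=0, b15=0.
p1 = XOR of data positions {3,5,7,9,11,13,15} = 1⊕0⊕0⊕0⊕1⊕1⊕0 = 1
p2 = XOR of data positions {3,6,7,10,11,14,15} = 1⊕1⊕0⊕0⊕1⊕0⊕0 = 1
p4 = XOR of data positions {5,6,7,12,13,14,15} = 0⊕1⊕0⊕1⊕1⊕0⊕0 = 1
p8 = XOR of data positions {9,10,11,12,13,14,15} = 0⊕0⊕1⊕1⊕1⊕0⊕0 = 1
Codeword b1..b15 = 111101010011100

111101010011100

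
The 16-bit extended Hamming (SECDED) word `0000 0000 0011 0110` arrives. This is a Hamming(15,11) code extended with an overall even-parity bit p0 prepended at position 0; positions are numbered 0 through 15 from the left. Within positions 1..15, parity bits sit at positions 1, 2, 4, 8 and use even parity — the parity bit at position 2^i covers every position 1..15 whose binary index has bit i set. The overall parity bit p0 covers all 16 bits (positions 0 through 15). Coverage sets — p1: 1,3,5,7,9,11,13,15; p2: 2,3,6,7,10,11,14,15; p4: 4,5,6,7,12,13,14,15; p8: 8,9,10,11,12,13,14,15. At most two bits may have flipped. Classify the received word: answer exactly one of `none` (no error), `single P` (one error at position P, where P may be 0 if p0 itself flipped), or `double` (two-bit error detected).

s1: b1⊕b3⊕b5⊕b7⊕b9⊕b11⊕b13⊕b15 = 0⊕0⊕0⊕0⊕0⊕1⊕1⊕0 = 0
s2: b2⊕b3⊕b6⊕b7⊕b10⊕b11⊕b14⊕b15 = 0⊕0⊕0⊕0⊕1⊕1⊕1⊕0 = 1
s4: b4⊕b5⊕b6⊕b7⊕b12⊕b13⊕b14⊕b15 = 0⊕0⊕0⊕0⊕0⊕1⊕1⊕0 = 0
s8: b8⊕b9⊕b10⊕b11⊕b12⊕b13⊕b14⊕b15 = 0⊕0⊕1⊕1⊕0⊕1⊕1⊕0 = 0
Syndrome (s8...s1) = 0010 → position 2.
Overall parity (XOR of all 16 bits, including p0): 0⊕0⊕0⊕0⊕0⊕0⊕0⊕0⊕0⊕0⊕1⊕1⊕0⊕1⊕1⊕0 = 0
Overall=0, syndrome position=2 → double-bit error detected (uncorrectable).

double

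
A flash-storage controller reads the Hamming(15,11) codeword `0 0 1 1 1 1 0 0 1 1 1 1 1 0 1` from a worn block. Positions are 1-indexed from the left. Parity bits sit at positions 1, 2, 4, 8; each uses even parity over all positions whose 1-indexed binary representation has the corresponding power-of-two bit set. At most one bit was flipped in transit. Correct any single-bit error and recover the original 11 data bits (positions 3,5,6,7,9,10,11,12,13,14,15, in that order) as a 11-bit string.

s1: b1⊕b3⊕b5⊕b7⊕b9⊕b11⊕b13⊕b15 = 0⊕1⊕1⊕0⊕1⊕1⊕1⊕1 = 0
s2: b2⊕b3⊕b6⊕b7⊕b10⊕b11⊕b14⊕b15 = 0⊕1⊕1⊕0⊕1⊕1⊕0⊕1 = 1
s4: b4⊕b5⊕b6⊕b7⊕b12⊕b13⊕b14⊕b15 = 1⊕1⊕1⊕0⊕1⊕1⊕0⊕1 = 0
s8: b8⊕b9⊕b10⊕b11⊕b12⊕b13⊕b14⊕b15 = 0⊕1⊕1⊕1⊕1⊕1⊕0⊕1 = 0
Syndrome (s8...s1) = 0010 → position 2.
Flip bit 2: corrected codeword = 011111001111101
Data bits at positions 3,5,6,7,9,10,11,12,13,14,15: 11101111101

11101111101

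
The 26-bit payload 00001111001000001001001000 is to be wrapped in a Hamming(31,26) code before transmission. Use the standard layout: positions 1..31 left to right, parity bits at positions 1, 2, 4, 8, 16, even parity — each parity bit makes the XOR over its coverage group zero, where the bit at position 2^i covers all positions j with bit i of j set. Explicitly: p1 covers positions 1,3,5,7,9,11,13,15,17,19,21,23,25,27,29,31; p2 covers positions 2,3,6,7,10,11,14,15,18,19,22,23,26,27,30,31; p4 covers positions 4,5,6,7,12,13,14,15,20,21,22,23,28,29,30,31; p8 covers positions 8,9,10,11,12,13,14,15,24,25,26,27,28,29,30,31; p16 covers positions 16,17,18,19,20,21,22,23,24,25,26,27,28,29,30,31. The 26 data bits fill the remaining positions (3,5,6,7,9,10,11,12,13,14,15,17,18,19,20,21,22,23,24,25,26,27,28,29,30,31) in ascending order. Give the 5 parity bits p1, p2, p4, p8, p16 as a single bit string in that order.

00011

Place data bits at non-power-of-two positions: b3=0, b5=0, b6=0, b7=0, b9=1, b10=1, b11=1, b12=1, b13=0, b14=0, b15=1, b17=0, b18=0, b19=0, b20=0, b21=0, b22=1, b23=0, b24=0, b25=1, b26=0, b27=0, b28=1, b29=0, b30=0, b31=0.
p1 = XOR of data positions {3,5,7,9,11,13,15,17,19,21,23,25,27,29,31} = 0⊕0⊕0⊕1⊕1⊕0⊕1⊕0⊕0⊕0⊕0⊕1⊕0⊕0⊕0 = 0
p2 = XOR of data positions {3,6,7,10,11,14,15,18,19,22,23,26,27,30,31} = 0⊕0⊕0⊕1⊕1⊕0⊕1⊕0⊕0⊕1⊕0⊕0⊕0⊕0⊕0 = 0
p4 = XOR of data positions {5,6,7,12,13,14,15,20,21,22,23,28,29,30,31} = 0⊕0⊕0⊕1⊕0⊕0⊕1⊕0⊕0⊕1⊕0⊕1⊕0⊕0⊕0 = 0
p8 = XOR of data positions {9,10,11,12,13,14,15,24,25,26,27,28,29,30,31} = 1⊕1⊕1⊕1⊕0⊕0⊕1⊕0⊕1⊕0⊕0⊕1⊕0⊕0⊕0 = 1
p16 = XOR of data positions {17,18,19,20,21,22,23,24,25,26,27,28,29,30,31} = 0⊕0⊕0⊕0⊕0⊕1⊕0⊕0⊕1⊕0⊕0⊕1⊕0⊕0⊕0 = 1
Parity bits p1,p2,p4,p8,p16 = 00011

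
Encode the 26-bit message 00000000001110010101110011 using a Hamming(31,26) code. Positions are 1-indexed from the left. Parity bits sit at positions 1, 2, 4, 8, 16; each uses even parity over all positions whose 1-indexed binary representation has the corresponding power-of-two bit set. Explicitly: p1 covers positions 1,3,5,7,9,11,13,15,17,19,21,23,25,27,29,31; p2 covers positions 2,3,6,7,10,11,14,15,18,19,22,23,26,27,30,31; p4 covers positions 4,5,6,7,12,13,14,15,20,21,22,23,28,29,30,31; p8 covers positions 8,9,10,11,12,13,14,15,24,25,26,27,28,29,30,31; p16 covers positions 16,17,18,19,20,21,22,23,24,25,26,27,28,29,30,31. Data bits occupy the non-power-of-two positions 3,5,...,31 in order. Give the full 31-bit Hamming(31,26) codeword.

Place data bits at non-power-of-two positions: b3=0, b5=0, b6=0, b7=0, b9=0, b10=0, b11=0, b12=0, b13=0, b14=0, b15=1, b17=1, b18=1, b19=0, b20=0, b21=1, b22=0, b23=1, b24=0, b25=1, b26=1, b27=1, b28=0, b29=0, b30=1, b31=1.
p1 = XOR of data positions {3,5,7,9,11,13,15,17,19,21,23,25,27,29,31} = 0⊕0⊕0⊕0⊕0⊕0⊕1⊕1⊕0⊕1⊕1⊕1⊕1⊕0⊕1 = 1
p2 = XOR of data positions {3,6,7,10,11,14,15,18,19,22,23,26,27,30,31} = 0⊕0⊕0⊕0⊕0⊕0⊕1⊕1⊕0⊕0⊕1⊕1⊕1⊕1⊕1 = 1
p4 = XOR of data positions {5,6,7,12,13,14,15,20,21,22,23,28,29,30,31} = 0⊕0⊕0⊕0⊕0⊕0⊕1⊕0⊕1⊕0⊕1⊕0⊕0⊕1⊕1 = 1
p8 = XOR of data positions {9,10,11,12,13,14,15,24,25,26,27,28,29,30,31} = 0⊕0⊕0⊕0⊕0⊕0⊕1⊕0⊕1⊕1⊕1⊕0⊕0⊕1⊕1 = 0
p16 = XOR of data positions {17,18,19,20,21,22,23,24,25,26,27,28,29,30,31} = 1⊕1⊕0⊕0⊕1⊕0⊕1⊕0⊕1⊕1⊕1⊕0⊕0⊕1⊕1 = 1
Codeword b1..b31 = 1101000000000011110010101110011

1101000000000011110010101110011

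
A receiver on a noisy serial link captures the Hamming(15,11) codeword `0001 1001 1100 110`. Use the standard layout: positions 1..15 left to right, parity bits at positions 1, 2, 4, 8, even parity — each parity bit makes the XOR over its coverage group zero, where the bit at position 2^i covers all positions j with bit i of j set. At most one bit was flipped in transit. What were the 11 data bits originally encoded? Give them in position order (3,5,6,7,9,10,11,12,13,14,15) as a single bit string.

01000100110

s1: b1⊕b3⊕b5⊕b7⊕b9⊕b11⊕b13⊕b15 = 0⊕0⊕1⊕0⊕1⊕0⊕1⊕0 = 1
s2: b2⊕b3⊕b6⊕b7⊕b10⊕b11⊕b14⊕b15 = 0⊕0⊕0⊕0⊕1⊕0⊕1⊕0 = 0
s4: b4⊕b5⊕b6⊕b7⊕b12⊕b13⊕b14⊕b15 = 1⊕1⊕0⊕0⊕0⊕1⊕1⊕0 = 0
s8: b8⊕b9⊕b10⊕b11⊕b12⊕b13⊕b14⊕b15 = 1⊕1⊕1⊕0⊕0⊕1⊕1⊕0 = 1
Syndrome (s8...s1) = 1001 → position 9.
Flip bit 9: corrected codeword = 000110010100110
Data bits at positions 3,5,6,7,9,10,11,12,13,14,15: 01000100110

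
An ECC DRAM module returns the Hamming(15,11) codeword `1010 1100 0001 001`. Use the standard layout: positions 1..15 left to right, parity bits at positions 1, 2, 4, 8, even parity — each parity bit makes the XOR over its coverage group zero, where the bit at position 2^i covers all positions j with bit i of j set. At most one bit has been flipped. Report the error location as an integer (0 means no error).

s1: b1⊕b3⊕b5⊕b7⊕b9⊕b11⊕b13⊕b15 = 1⊕1⊕1⊕0⊕0⊕0⊕0⊕1 = 0
s2: b2⊕b3⊕b6⊕b7⊕b10⊕b11⊕b14⊕b15 = 0⊕1⊕1⊕0⊕0⊕0⊕0⊕1 = 1
s4: b4⊕b5⊕b6⊕b7⊕b12⊕b13⊕b14⊕b15 = 0⊕1⊕1⊕0⊕1⊕0⊕0⊕1 = 0
s8: b8⊕b9⊕b10⊕b11⊕b12⊕b13⊕b14⊕b15 = 0⊕0⊕0⊕0⊕1⊕0⊕0⊕1 = 0
Syndrome (s8...s1) = 0010 → position 2.

2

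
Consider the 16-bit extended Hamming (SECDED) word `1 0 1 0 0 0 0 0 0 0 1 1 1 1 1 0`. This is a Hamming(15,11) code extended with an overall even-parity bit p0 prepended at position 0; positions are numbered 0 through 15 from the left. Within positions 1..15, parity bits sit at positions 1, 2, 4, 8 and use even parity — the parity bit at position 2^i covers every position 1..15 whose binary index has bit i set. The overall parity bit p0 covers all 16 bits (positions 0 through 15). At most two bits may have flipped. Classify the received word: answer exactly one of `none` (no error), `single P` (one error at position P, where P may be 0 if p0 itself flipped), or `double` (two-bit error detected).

single 12

s1: b1⊕b3⊕b5⊕b7⊕b9⊕b11⊕b13⊕b15 = 0⊕0⊕0⊕0⊕0⊕1⊕1⊕0 = 0
s2: b2⊕b3⊕b6⊕b7⊕b10⊕b11⊕b14⊕b15 = 1⊕0⊕0⊕0⊕1⊕1⊕1⊕0 = 0
s4: b4⊕b5⊕b6⊕b7⊕b12⊕b13⊕b14⊕b15 = 0⊕0⊕0⊕0⊕1⊕1⊕1⊕0 = 1
s8: b8⊕b9⊕b10⊕b11⊕b12⊕b13⊕b14⊕b15 = 0⊕0⊕1⊕1⊕1⊕1⊕1⊕0 = 1
Syndrome (s8...s1) = 1100 → position 12.
Overall parity (XOR of all 16 bits, including p0): 1⊕0⊕1⊕0⊕0⊕0⊕0⊕0⊕0⊕0⊕1⊕1⊕1⊕1⊕1⊕0 = 1
Overall=1, syndrome position=12 → single-bit error at position 12.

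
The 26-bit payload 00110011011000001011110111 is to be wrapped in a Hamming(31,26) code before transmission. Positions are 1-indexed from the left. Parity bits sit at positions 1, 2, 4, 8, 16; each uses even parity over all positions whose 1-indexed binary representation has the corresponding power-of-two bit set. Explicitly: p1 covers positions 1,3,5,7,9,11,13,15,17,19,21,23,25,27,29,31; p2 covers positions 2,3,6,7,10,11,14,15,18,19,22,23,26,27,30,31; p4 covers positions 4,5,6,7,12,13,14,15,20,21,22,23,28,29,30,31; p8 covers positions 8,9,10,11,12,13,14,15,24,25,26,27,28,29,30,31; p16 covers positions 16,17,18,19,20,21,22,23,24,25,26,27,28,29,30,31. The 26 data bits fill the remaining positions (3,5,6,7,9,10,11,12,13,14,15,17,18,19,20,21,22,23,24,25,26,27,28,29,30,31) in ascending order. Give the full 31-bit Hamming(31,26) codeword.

1001011100110110000001011110111

Place data bits at non-power-of-two positions: b3=0, b5=0, b6=1, b7=1, b9=0, b10=0, b11=1, b12=1, b13=0, b14=1, b15=1, b17=0, b18=0, b19=0, b20=0, b21=0, b22=1, b23=0, b24=1, b25=1, b26=1, b27=1, b28=0, b29=1, b30=1, b31=1.
p1 = XOR of data positions {3,5,7,9,11,13,15,17,19,21,23,25,27,29,31} = 0⊕0⊕1⊕0⊕1⊕0⊕1⊕0⊕0⊕0⊕0⊕1⊕1⊕1⊕1 = 1
p2 = XOR of data positions {3,6,7,10,11,14,15,18,19,22,23,26,27,30,31} = 0⊕1⊕1⊕0⊕1⊕1⊕1⊕0⊕0⊕1⊕0⊕1⊕1⊕1⊕1 = 0
p4 = XOR of data positions {5,6,7,12,13,14,15,20,21,22,23,28,29,30,31} = 0⊕1⊕1⊕1⊕0⊕1⊕1⊕0⊕0⊕1⊕0⊕0⊕1⊕1⊕1 = 1
p8 = XOR of data positions {9,10,11,12,13,14,15,24,25,26,27,28,29,30,31} = 0⊕0⊕1⊕1⊕0⊕1⊕1⊕1⊕1⊕1⊕1⊕0⊕1⊕1⊕1 = 1
p16 = XOR of data positions {17,18,19,20,21,22,23,24,25,26,27,28,29,30,31} = 0⊕0⊕0⊕0⊕0⊕1⊕0⊕1⊕1⊕1⊕1⊕0⊕1⊕1⊕1 = 0
Codeword b1..b31 = 1001011100110110000001011110111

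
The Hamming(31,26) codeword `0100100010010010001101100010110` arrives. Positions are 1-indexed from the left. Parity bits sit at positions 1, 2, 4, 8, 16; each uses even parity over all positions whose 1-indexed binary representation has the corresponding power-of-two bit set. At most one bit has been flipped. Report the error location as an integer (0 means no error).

s1: b1⊕b3⊕b5⊕b7⊕b9⊕b11⊕b13⊕b15⊕b17⊕b19⊕b21⊕b23⊕b25⊕b27⊕b29⊕b31 = 0⊕0⊕1⊕0⊕1⊕0⊕0⊕1⊕0⊕1⊕0⊕1⊕0⊕1⊕1⊕0 = 1
s2: b2⊕b3⊕b6⊕b7⊕b10⊕b11⊕b14⊕b15⊕b18⊕b19⊕b22⊕b23⊕b26⊕b27⊕b30⊕b31 = 1⊕0⊕0⊕0⊕0⊕0⊕0⊕1⊕0⊕1⊕1⊕1⊕0⊕1⊕1⊕0 = 1
s4: b4⊕b5⊕b6⊕b7⊕b12⊕b13⊕b14⊕b15⊕b20⊕b21⊕b22⊕b23⊕b28⊕b29⊕b30⊕b31 = 0⊕1⊕0⊕0⊕1⊕0⊕0⊕1⊕1⊕0⊕1⊕1⊕0⊕1⊕1⊕0 = 0
s8: b8⊕b9⊕b10⊕b11⊕b12⊕b13⊕b14⊕b15⊕b24⊕b25⊕b26⊕b27⊕b28⊕b29⊕b30⊕b31 = 0⊕1⊕0⊕0⊕1⊕0⊕0⊕1⊕0⊕0⊕0⊕1⊕0⊕1⊕1⊕0 = 0
s16: b16⊕b17⊕b18⊕b19⊕b20⊕b21⊕b22⊕b23⊕b24⊕b25⊕b26⊕b27⊕b28⊕b29⊕b30⊕b31 = 0⊕0⊕0⊕1⊕1⊕0⊕1⊕1⊕0⊕0⊕0⊕1⊕0⊕1⊕1⊕0 = 1
Syndrome (s16...s1) = 10011 → position 19.

19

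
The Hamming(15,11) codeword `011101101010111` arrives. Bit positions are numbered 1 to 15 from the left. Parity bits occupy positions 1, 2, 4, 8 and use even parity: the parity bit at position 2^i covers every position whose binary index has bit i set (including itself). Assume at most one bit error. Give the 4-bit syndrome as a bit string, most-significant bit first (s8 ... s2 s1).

s1: b1⊕b3⊕b5⊕b7⊕b9⊕b11⊕b13⊕b15 = 0⊕1⊕0⊕1⊕1⊕1⊕1⊕1 = 0
s2: b2⊕b3⊕b6⊕b7⊕b10⊕b11⊕b14⊕b15 = 1⊕1⊕1⊕1⊕0⊕1⊕1⊕1 = 1
s4: b4⊕b5⊕b6⊕b7⊕b12⊕b13⊕b14⊕b15 = 1⊕0⊕1⊕1⊕0⊕1⊕1⊕1 = 0
s8: b8⊕b9⊕b10⊕b11⊕b12⊕b13⊕b14⊕b15 = 0⊕1⊕0⊕1⊕0⊕1⊕1⊕1 = 1
Syndrome (s8...s1) = 1010 → position 10.

1010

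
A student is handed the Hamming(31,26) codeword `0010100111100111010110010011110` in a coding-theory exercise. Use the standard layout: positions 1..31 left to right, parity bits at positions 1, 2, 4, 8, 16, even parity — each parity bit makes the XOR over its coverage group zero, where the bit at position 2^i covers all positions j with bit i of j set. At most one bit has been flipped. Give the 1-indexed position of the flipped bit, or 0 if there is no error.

s1: b1⊕b3⊕b5⊕b7⊕b9⊕b11⊕b13⊕b15⊕b17⊕b19⊕b21⊕b23⊕b25⊕b27⊕b29⊕b31 = 0⊕1⊕1⊕0⊕1⊕1⊕0⊕1⊕0⊕0⊕1⊕0⊕0⊕1⊕1⊕0 = 0
s2: b2⊕b3⊕b6⊕b7⊕b10⊕b11⊕b14⊕b15⊕b18⊕b19⊕b22⊕b23⊕b26⊕b27⊕b30⊕b31 = 0⊕1⊕0⊕0⊕1⊕1⊕1⊕1⊕1⊕0⊕0⊕0⊕0⊕1⊕1⊕0 = 0
s4: b4⊕b5⊕b6⊕b7⊕b12⊕b13⊕b14⊕b15⊕b20⊕b21⊕b22⊕b23⊕b28⊕b29⊕b30⊕b31 = 0⊕1⊕0⊕0⊕0⊕0⊕1⊕1⊕1⊕1⊕0⊕0⊕1⊕1⊕1⊕0 = 0
s8: b8⊕b9⊕b10⊕b11⊕b12⊕b13⊕b14⊕b15⊕b24⊕b25⊕b26⊕b27⊕b28⊕b29⊕b30⊕b31 = 1⊕1⊕1⊕1⊕0⊕0⊕1⊕1⊕1⊕0⊕0⊕1⊕1⊕1⊕1⊕0 = 1
s16: b16⊕b17⊕b18⊕b19⊕b20⊕b21⊕b22⊕b23⊕b24⊕b25⊕b26⊕b27⊕b28⊕b29⊕b30⊕b31 = 1⊕0⊕1⊕0⊕1⊕1⊕0⊕0⊕1⊕0⊕0⊕1⊕1⊕1⊕1⊕0 = 1
Syndrome (s16...s1) = 11000 → position 24.

24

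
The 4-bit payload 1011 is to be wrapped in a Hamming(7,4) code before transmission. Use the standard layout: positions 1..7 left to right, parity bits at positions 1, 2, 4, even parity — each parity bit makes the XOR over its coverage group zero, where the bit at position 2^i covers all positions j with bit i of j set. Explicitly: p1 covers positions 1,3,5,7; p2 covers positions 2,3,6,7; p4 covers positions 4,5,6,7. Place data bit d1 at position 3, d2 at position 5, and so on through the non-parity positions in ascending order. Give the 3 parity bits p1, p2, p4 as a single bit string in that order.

010

Place data bits at non-power-of-two positions: b3=1, b5=0, b6=1, b7=1.
p1 = XOR of data positions {3,5,7} = 1⊕0⊕1 = 0
p2 = XOR of data positions {3,6,7} = 1⊕1⊕1 = 1
p4 = XOR of data positions {5,6,7} = 0⊕1⊕1 = 0
Parity bits p1,p2,p4 = 010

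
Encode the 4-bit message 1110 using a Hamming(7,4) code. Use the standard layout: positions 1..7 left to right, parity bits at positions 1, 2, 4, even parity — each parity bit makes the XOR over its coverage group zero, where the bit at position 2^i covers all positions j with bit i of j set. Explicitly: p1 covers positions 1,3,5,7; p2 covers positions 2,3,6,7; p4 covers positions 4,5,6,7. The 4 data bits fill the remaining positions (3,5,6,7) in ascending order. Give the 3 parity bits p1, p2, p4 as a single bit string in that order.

Place data bits at non-power-of-two positions: b3=1, b5=1, b6=1, b7=0.
p1 = XOR of data positions {3,5,7} = 1⊕1⊕0 = 0
p2 = XOR of data positions {3,6,7} = 1⊕1⊕0 = 0
p4 = XOR of data positions {5,6,7} = 1⊕1⊕0 = 0
Parity bits p1,p2,p4 = 000

000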